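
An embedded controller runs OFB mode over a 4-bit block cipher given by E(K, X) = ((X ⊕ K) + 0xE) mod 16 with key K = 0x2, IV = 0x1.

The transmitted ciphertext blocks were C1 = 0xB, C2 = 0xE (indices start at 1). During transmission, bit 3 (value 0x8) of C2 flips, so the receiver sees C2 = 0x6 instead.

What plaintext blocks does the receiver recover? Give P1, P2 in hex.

OFB decryption: S_i = E(K, S_{i−1}) with S_{0} = IV; P_i = C_i ⊕ S_i.
Only C2 changed, to 0x6. In OFB, a change in C_i flips the same bit in P_i only; the keystream is unaffected. Decrypting the received ciphertext:
P1: S = E(K, 0x1) = 0x1; 0xB ⊕ 0x1 = 0xA.
P2: S = E(K, 0x1) = 0x1; 0x6 ⊕ 0x1 = 0x7.
Blocks that differ from the original plaintext: P2.

P1 = 0xA, P2 = 0x7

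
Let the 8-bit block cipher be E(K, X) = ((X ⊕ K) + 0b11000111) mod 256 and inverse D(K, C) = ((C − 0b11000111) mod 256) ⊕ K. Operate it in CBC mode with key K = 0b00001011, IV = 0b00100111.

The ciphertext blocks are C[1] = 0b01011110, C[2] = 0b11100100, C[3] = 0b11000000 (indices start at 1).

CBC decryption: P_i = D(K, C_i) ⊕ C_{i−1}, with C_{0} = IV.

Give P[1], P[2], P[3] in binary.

P[1] = 0b10111011, P[2] = 0b01001000, P[3] = 0b00010110

P[1]: D(K, 0b01011110) = 0b10011100; 0b10011100 ⊕ 0b00100111 = 0b10111011.
P[2]: D(K, 0b11100100) = 0b00010110; 0b00010110 ⊕ 0b01011110 = 0b01001000.
P[3]: D(K, 0b11000000) = 0b11110010; 0b11110010 ⊕ 0b11100100 = 0b00010110.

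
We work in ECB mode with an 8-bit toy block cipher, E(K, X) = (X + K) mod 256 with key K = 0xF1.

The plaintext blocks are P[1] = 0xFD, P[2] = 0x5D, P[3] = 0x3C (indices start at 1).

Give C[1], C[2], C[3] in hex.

ECB encryption: C_i = E(K, P_i).
C[1]: E(K, 0xFD) = 0xEE.
C[2]: E(K, 0x5D) = 0x4E.
C[3]: E(K, 0x3C) = 0x2D.

C[1] = 0xEE, C[2] = 0x4E, C[3] = 0x2D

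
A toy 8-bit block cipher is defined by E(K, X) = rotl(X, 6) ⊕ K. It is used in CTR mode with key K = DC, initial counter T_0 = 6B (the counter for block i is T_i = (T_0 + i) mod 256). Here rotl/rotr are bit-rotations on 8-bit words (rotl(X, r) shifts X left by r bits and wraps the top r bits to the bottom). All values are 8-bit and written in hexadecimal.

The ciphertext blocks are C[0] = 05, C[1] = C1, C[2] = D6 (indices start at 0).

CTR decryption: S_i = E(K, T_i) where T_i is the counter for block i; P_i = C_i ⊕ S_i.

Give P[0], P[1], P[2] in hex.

P[0] = 03, P[1] = 06, P[2] = 51

P[0]: T = 6B, S = E(K, T) = 06; 05 ⊕ 06 = 03.
P[1]: T = 6C, S = E(K, T) = C7; C1 ⊕ C7 = 06.
P[2]: T = 6D, S = E(K, T) = 87; D6 ⊕ 87 = 51.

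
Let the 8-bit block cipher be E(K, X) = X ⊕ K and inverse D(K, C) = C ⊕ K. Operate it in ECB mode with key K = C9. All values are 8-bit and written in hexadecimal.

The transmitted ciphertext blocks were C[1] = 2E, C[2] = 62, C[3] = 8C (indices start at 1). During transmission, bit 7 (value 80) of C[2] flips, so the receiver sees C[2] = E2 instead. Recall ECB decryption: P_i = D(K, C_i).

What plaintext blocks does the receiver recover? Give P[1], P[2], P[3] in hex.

Only C[2] changed, to E2. In ECB, a change in C_i affects only P_i. Decrypting the received ciphertext:
P[1]: D(K, 2E) = E7.
P[2]: D(K, E2) = 2B.
P[3]: D(K, 8C) = 45.
Blocks that differ from the original plaintext: P[2].

P[1] = E7, P[2] = 2B, P[3] = 45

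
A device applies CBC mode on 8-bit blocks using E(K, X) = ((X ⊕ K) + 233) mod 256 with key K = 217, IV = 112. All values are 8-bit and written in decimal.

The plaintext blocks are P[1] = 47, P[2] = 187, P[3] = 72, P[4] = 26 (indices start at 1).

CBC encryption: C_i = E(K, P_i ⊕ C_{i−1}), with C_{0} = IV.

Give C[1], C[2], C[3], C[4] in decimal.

C[1]: P[1] ⊕ 112 = 95; E(K, 95) = 111.
C[2]: P[2] ⊕ 111 = 212; E(K, 212) = 246.
C[3]: P[3] ⊕ 246 = 190; E(K, 190) = 80.
C[4]: P[4] ⊕ 80 = 74; E(K, 74) = 124.

C[1] = 111, C[2] = 246, C[3] = 80, C[4] = 124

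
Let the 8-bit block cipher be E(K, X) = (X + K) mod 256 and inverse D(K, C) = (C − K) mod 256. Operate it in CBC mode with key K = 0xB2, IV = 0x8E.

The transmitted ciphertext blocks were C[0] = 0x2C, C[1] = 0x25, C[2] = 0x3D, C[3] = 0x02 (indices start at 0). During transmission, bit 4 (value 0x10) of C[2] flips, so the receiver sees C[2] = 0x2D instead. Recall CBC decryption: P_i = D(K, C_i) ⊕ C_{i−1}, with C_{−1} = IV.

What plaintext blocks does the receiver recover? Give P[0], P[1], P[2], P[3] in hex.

Only C[2] changed, to 0x2D. In CBC, a change in C_i garbles P_i and flips the same bit in P_{i+1}. Decrypting the received ciphertext:
P[0]: D(K, 0x2C) = 0x7A; 0x7A ⊕ 0x8E = 0xF4.
P[1]: D(K, 0x25) = 0x73; 0x73 ⊕ 0x2C = 0x5F.
P[2]: D(K, 0x2D) = 0x7B; 0x7B ⊕ 0x25 = 0x5E.
P[3]: D(K, 0x02) = 0x50; 0x50 ⊕ 0x2D = 0x7D.
Blocks that differ from the original plaintext: P[2], P[3].

P[0] = 0xF4, P[1] = 0x5F, P[2] = 0x5E, P[3] = 0x7D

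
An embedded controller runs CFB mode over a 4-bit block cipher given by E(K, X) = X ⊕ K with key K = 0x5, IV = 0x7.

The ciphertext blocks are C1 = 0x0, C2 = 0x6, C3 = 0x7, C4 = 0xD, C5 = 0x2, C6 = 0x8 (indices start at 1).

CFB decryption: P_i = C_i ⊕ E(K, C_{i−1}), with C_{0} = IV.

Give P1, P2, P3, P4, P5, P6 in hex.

P1: E(K, 0x7) = 0x2; 0x0 ⊕ 0x2 = 0x2.
P2: E(K, 0x0) = 0x5; 0x6 ⊕ 0x5 = 0x3.
P3: E(K, 0x6) = 0x3; 0x7 ⊕ 0x3 = 0x4.
P4: E(K, 0x7) = 0x2; 0xD ⊕ 0x2 = 0xF.
P5: E(K, 0xD) = 0x8; 0x2 ⊕ 0x8 = 0xA.
P6: E(K, 0x2) = 0x7; 0x8 ⊕ 0x7 = 0xF.

P1 = 0x2, P2 = 0x3, P3 = 0x4, P4 = 0xF, P5 = 0xA, P6 = 0xF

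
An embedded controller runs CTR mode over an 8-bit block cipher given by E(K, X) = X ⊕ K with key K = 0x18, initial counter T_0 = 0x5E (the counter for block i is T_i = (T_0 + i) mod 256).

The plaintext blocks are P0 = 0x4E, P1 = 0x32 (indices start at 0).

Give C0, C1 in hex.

C0 = 0x08, C1 = 0x75

CTR encryption: S_i = E(K, T_i) where T_i is the counter for block i; C_i = P_i ⊕ S_i.
C0: T = 0x5E, S = E(K, T) = 0x46; 0x4E ⊕ 0x46 = 0x08.
C1: T = 0x5F, S = E(K, T) = 0x47; 0x32 ⊕ 0x47 = 0x75.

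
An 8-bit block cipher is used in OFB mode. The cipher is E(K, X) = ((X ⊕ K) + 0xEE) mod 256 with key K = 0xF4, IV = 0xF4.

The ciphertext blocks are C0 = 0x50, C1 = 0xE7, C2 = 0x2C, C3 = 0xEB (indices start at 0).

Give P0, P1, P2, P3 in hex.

OFB decryption: S_i = E(K, S_{i−1}) with S_{−1} = IV; P_i = C_i ⊕ S_i.
P0: S = E(K, 0xF4) = 0xEE; 0x50 ⊕ 0xEE = 0xBE.
P1: S = E(K, 0xEE) = 0x08; 0xE7 ⊕ 0x08 = 0xEF.
P2: S = E(K, 0x08) = 0xEA; 0x2C ⊕ 0xEA = 0xC6.
P3: S = E(K, 0xEA) = 0x0C; 0xEB ⊕ 0x0C = 0xE7.

P0 = 0xBE, P1 = 0xEF, P2 = 0xC6, P3 = 0xE7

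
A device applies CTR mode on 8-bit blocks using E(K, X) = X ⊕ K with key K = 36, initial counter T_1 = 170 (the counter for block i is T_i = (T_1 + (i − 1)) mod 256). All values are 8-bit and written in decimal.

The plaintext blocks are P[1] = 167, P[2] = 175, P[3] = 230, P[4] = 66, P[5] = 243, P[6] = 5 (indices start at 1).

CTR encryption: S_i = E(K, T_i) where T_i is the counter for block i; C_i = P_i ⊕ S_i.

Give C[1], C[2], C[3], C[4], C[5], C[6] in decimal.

C[1]: T = 170, S = E(K, T) = 142; 167 ⊕ 142 = 41.
C[2]: T = 171, S = E(K, T) = 143; 175 ⊕ 143 = 32.
C[3]: T = 172, S = E(K, T) = 136; 230 ⊕ 136 = 110.
C[4]: T = 173, S = E(K, T) = 137; 66 ⊕ 137 = 203.
C[5]: T = 174, S = E(K, T) = 138; 243 ⊕ 138 = 121.
C[6]: T = 175, S = E(K, T) = 139; 5 ⊕ 139 = 142.

C[1] = 41, C[2] = 32, C[3] = 110, C[4] = 203, C[5] = 121, C[6] = 142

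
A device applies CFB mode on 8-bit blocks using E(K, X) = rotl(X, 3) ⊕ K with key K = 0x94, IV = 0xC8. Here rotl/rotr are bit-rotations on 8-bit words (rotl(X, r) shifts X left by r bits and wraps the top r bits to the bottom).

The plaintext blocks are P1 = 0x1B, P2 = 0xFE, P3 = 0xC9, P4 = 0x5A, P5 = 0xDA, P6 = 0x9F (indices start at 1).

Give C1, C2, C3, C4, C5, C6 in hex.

C1 = 0xC9, C2 = 0x24, C3 = 0x7C, C4 = 0x2D, C5 = 0x27, C6 = 0x32

CFB encryption: C_i = P_i ⊕ E(K, C_{i−1}), with C_{0} = IV.
C1: E(K, 0xC8) = 0xD2; 0x1B ⊕ 0xD2 = 0xC9.
C2: E(K, 0xC9) = 0xDA; 0xFE ⊕ 0xDA = 0x24.
C3: E(K, 0x24) = 0xB5; 0xC9 ⊕ 0xB5 = 0x7C.
C4: E(K, 0x7C) = 0x77; 0x5A ⊕ 0x77 = 0x2D.
C5: E(K, 0x2D) = 0xFD; 0xDA ⊕ 0xFD = 0x27.
C6: E(K, 0x27) = 0xAD; 0x9F ⊕ 0xAD = 0x32.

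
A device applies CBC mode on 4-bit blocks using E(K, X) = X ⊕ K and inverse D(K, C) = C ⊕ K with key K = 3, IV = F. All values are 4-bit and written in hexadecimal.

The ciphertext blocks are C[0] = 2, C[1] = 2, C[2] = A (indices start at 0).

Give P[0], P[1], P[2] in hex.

CBC decryption: P_i = D(K, C_i) ⊕ C_{i−1}, with C_{−1} = IV.
P[0]: D(K, 2) = 1; 1 ⊕ F = E.
P[1]: D(K, 2) = 1; 1 ⊕ 2 = 3.
P[2]: D(K, A) = 9; 9 ⊕ 2 = B.

P[0] = E, P[1] = 3, P[2] = B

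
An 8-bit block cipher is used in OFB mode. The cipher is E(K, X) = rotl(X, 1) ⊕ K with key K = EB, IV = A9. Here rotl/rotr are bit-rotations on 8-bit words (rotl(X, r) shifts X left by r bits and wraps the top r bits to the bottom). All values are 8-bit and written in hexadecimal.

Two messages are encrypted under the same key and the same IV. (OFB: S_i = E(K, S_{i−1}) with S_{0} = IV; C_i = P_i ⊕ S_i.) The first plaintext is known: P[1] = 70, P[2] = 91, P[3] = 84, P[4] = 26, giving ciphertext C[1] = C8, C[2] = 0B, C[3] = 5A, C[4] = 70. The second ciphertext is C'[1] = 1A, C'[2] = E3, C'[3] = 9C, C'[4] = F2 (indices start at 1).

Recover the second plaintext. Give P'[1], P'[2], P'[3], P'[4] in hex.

P'[1] = A2, P'[2] = 79, P'[3] = 42, P'[4] = A4

In OFB with a reused IV, both messages share the same keystream S_i, so C_i ⊕ C'_i = P_i ⊕ P'_i and thus P'_i = P_i ⊕ C_i ⊕ C'_i.
P'[1]: 70 ⊕ C8 ⊕ 1A = A2.
P'[2]: 91 ⊕ 0B ⊕ E3 = 79.
P'[3]: 84 ⊕ 5A ⊕ 9C = 42.
P'[4]: 26 ⊕ 70 ⊕ F2 = A4.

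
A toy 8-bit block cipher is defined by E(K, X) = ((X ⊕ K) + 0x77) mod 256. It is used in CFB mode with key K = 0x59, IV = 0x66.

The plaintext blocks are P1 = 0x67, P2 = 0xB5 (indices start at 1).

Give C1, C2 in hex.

C1 = 0xD1, C2 = 0x4A

CFB encryption: C_i = P_i ⊕ E(K, C_{i−1}), with C_{0} = IV.
C1: E(K, 0x66) = 0xB6; 0x67 ⊕ 0xB6 = 0xD1.
C2: E(K, 0xD1) = 0xFF; 0xB5 ⊕ 0xFF = 0x4A.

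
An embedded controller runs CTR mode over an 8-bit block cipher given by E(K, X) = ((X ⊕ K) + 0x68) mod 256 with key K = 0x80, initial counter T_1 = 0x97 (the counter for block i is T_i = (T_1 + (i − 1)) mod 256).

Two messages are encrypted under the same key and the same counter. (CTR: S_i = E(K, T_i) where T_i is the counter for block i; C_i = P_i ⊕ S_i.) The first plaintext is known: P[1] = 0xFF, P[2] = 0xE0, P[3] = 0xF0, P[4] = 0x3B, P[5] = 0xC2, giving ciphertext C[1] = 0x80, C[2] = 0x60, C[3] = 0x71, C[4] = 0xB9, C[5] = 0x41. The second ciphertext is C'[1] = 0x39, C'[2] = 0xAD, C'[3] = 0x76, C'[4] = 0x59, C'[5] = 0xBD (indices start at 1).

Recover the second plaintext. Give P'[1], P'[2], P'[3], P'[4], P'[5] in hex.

P'[1] = 0x46, P'[2] = 0x2D, P'[3] = 0xF7, P'[4] = 0xDB, P'[5] = 0x3E

In CTR with a reused counter, both messages share the same keystream S_i, so C_i ⊕ C'_i = P_i ⊕ P'_i and thus P'_i = P_i ⊕ C_i ⊕ C'_i.
P'[1]: 0xFF ⊕ 0x80 ⊕ 0x39 = 0x46.
P'[2]: 0xE0 ⊕ 0x60 ⊕ 0xAD = 0x2D.
P'[3]: 0xF0 ⊕ 0x71 ⊕ 0x76 = 0xF7.
P'[4]: 0x3B ⊕ 0xB9 ⊕ 0x59 = 0xDB.
P'[5]: 0xC2 ⊕ 0x41 ⊕ 0xBD = 0x3E.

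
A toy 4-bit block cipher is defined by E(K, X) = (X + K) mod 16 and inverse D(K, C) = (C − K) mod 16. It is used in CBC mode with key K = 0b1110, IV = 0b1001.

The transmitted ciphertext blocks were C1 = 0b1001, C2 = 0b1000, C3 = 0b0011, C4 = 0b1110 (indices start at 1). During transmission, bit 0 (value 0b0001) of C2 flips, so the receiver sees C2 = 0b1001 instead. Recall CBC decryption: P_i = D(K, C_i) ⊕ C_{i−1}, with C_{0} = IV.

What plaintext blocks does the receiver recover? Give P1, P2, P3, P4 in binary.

P1 = 0b0010, P2 = 0b0010, P3 = 0b1100, P4 = 0b0011

Only C2 changed, to 0b1001. In CBC, a change in C_i garbles P_i and flips the same bit in P_{i+1}. Decrypting the received ciphertext:
P1: D(K, 0b1001) = 0b1011; 0b1011 ⊕ 0b1001 = 0b0010.
P2: D(K, 0b1001) = 0b1011; 0b1011 ⊕ 0b1001 = 0b0010.
P3: D(K, 0b0011) = 0b0101; 0b0101 ⊕ 0b1001 = 0b1100.
P4: D(K, 0b1110) = 0b0000; 0b0000 ⊕ 0b0011 = 0b0011.
Blocks that differ from the original plaintext: P2, P3.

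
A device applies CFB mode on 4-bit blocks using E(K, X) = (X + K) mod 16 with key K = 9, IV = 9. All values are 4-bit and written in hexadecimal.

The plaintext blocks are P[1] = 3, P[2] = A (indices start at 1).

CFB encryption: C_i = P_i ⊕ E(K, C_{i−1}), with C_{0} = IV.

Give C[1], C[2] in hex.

C[1] = 1, C[2] = 0

C[1]: E(K, 9) = 2; 3 ⊕ 2 = 1.
C[2]: E(K, 1) = A; A ⊕ A = 0.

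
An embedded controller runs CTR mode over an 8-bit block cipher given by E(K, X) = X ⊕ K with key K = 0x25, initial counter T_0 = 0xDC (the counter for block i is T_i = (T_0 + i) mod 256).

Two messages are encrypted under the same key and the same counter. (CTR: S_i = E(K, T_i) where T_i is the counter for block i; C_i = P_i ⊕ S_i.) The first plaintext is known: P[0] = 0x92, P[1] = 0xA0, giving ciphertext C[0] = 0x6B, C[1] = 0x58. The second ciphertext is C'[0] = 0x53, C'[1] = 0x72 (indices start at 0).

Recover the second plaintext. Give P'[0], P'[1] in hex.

In CTR with a reused counter, both messages share the same keystream S_i, so C_i ⊕ C'_i = P_i ⊕ P'_i and thus P'_i = P_i ⊕ C_i ⊕ C'_i.
P'[0]: 0x92 ⊕ 0x6B ⊕ 0x53 = 0xAA.
P'[1]: 0xA0 ⊕ 0x58 ⊕ 0x72 = 0x8A.

P'[0] = 0xAA, P'[1] = 0x8A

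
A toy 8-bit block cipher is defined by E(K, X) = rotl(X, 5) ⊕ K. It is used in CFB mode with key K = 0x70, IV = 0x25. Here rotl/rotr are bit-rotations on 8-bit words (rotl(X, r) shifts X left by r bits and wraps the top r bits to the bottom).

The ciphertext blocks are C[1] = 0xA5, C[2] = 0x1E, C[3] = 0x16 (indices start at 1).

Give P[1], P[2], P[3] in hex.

CFB decryption: P_i = C_i ⊕ E(K, C_{i−1}), with C_{0} = IV.
P[1]: E(K, 0x25) = 0xD4; 0xA5 ⊕ 0xD4 = 0x71.
P[2]: E(K, 0xA5) = 0xC4; 0x1E ⊕ 0xC4 = 0xDA.
P[3]: E(K, 0x1E) = 0xB3; 0x16 ⊕ 0xB3 = 0xA5.

P[1] = 0x71, P[2] = 0xDA, P[3] = 0xA5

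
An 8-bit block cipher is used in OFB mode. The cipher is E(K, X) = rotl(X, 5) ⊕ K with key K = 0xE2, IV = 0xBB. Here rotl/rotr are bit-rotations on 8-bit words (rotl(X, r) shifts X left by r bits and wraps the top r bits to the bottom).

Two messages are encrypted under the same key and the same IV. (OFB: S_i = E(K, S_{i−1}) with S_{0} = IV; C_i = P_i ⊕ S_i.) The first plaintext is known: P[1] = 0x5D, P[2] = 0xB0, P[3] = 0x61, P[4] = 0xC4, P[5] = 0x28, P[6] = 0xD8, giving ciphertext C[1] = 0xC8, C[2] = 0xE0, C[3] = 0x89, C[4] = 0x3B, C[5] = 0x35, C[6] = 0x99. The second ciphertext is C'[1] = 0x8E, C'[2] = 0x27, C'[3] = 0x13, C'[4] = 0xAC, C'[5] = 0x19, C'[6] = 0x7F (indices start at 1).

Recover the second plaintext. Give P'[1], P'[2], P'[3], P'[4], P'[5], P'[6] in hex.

In OFB with a reused IV, both messages share the same keystream S_i, so C_i ⊕ C'_i = P_i ⊕ P'_i and thus P'_i = P_i ⊕ C_i ⊕ C'_i.
P'[1]: 0x5D ⊕ 0xC8 ⊕ 0x8E = 0x1B.
P'[2]: 0xB0 ⊕ 0xE0 ⊕ 0x27 = 0x77.
P'[3]: 0x61 ⊕ 0x89 ⊕ 0x13 = 0xFB.
P'[4]: 0xC4 ⊕ 0x3B ⊕ 0xAC = 0x53.
P'[5]: 0x28 ⊕ 0x35 ⊕ 0x19 = 0x04.
P'[6]: 0xD8 ⊕ 0x99 ⊕ 0x7F = 0x3E.

P'[1] = 0x1B, P'[2] = 0x77, P'[3] = 0xFB, P'[4] = 0x53, P'[5] = 0x04, P'[6] = 0x3E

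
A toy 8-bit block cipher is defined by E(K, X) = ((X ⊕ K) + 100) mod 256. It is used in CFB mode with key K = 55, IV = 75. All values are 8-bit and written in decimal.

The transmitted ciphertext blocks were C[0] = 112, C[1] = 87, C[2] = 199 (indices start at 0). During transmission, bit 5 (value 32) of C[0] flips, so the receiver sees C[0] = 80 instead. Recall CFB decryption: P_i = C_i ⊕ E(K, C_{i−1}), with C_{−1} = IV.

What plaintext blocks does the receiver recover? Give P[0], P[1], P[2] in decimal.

P[0] = 176, P[1] = 156, P[2] = 3

Only C[0] changed, to 80. In CFB, a change in C_i flips the same bit in P_i and garbles P_{i+1}. Decrypting the received ciphertext:
P[0]: E(K, 75) = 224; 80 ⊕ 224 = 176.
P[1]: E(K, 80) = 203; 87 ⊕ 203 = 156.
P[2]: E(K, 87) = 196; 199 ⊕ 196 = 3.
Blocks that differ from the original plaintext: P[0], P[1].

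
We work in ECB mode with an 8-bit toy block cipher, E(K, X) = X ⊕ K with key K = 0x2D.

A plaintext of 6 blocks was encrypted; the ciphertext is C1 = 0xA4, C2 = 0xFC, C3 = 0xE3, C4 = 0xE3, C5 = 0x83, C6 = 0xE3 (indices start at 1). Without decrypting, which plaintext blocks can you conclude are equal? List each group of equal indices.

ECB encrypts each block independently with the same key, so equal ciphertext blocks imply equal plaintext blocks.
C3 = C4 = C6 = 0xE3, so P3 = P4 = P6.

P3 = P4 = P6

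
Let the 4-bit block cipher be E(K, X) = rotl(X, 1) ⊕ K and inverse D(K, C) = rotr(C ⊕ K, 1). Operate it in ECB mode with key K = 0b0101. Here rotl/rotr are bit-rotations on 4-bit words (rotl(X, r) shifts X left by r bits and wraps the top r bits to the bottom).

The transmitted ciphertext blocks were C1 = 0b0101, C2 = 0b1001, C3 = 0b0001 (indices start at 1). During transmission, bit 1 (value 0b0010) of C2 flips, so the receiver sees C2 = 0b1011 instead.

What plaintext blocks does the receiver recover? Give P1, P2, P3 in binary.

ECB decryption: P_i = D(K, C_i).
Only C2 changed, to 0b1011. In ECB, a change in C_i affects only P_i. Decrypting the received ciphertext:
P1: D(K, 0b0101) = 0b0000.
P2: D(K, 0b1011) = 0b0111.
P3: D(K, 0b0001) = 0b0010.
Blocks that differ from the original plaintext: P2.

P1 = 0b0000, P2 = 0b0111, P3 = 0b0010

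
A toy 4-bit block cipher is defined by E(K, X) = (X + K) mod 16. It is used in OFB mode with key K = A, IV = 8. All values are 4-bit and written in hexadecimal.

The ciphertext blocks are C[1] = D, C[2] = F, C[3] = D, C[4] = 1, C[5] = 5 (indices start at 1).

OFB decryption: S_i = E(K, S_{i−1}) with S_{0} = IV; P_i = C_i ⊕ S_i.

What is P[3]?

P[3] = B

P[1]: S = E(K, 8) = 2; D ⊕ 2 = F.
P[2]: S = E(K, 2) = C; F ⊕ C = 3.
P[3]: S = E(K, C) = 6; D ⊕ 6 = B.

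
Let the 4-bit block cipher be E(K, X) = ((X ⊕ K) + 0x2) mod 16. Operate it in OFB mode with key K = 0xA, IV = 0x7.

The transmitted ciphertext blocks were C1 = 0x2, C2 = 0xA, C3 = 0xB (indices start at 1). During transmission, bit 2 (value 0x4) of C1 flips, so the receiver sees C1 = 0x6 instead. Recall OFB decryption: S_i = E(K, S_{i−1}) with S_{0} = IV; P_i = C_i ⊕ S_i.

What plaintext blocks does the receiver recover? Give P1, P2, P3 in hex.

Only C1 changed, to 0x6. In OFB, a change in C_i flips the same bit in P_i only; the keystream is unaffected. Decrypting the received ciphertext:
P1: S = E(K, 0x7) = 0xF; 0x6 ⊕ 0xF = 0x9.
P2: S = E(K, 0xF) = 0x7; 0xA ⊕ 0x7 = 0xD.
P3: S = E(K, 0x7) = 0xF; 0xB ⊕ 0xF = 0x4.
Blocks that differ from the original plaintext: P1.

P1 = 0x9, P2 = 0xD, P3 = 0x4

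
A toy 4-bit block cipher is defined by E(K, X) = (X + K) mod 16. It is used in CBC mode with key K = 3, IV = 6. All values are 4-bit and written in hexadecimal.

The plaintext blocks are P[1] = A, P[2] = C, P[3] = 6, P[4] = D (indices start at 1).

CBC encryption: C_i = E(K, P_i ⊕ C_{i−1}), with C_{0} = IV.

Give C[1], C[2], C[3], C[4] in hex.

C[1]: P[1] ⊕ 6 = C; E(K, C) = F.
C[2]: P[2] ⊕ F = 3; E(K, 3) = 6.
C[3]: P[3] ⊕ 6 = 0; E(K, 0) = 3.
C[4]: P[4] ⊕ 3 = E; E(K, E) = 1.

C[1] = F, C[2] = 6, C[3] = 3, C[4] = 1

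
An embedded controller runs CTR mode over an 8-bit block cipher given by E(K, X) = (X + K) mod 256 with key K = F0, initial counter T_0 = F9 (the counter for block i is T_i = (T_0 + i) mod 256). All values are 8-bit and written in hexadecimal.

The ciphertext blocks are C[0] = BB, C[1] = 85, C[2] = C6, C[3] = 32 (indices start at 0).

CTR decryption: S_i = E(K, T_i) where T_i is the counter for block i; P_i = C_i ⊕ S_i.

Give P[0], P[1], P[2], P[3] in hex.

P[0]: T = F9, S = E(K, T) = E9; BB ⊕ E9 = 52.
P[1]: T = FA, S = E(K, T) = EA; 85 ⊕ EA = 6F.
P[2]: T = FB, S = E(K, T) = EB; C6 ⊕ EB = 2D.
P[3]: T = FC, S = E(K, T) = EC; 32 ⊕ EC = DE.

P[0] = 52, P[1] = 6F, P[2] = 2D, P[3] = DE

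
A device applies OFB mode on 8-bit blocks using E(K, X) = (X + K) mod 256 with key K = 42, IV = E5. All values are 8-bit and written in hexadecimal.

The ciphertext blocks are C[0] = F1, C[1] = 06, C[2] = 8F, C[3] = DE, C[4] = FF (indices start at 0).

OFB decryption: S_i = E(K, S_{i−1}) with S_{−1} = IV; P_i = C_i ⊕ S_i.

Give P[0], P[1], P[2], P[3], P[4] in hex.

P[0] = D6, P[1] = 6F, P[2] = 24, P[3] = 33, P[4] = D0

P[0]: S = E(K, E5) = 27; F1 ⊕ 27 = D6.
P[1]: S = E(K, 27) = 69; 06 ⊕ 69 = 6F.
P[2]: S = E(K, 69) = AB; 8F ⊕ AB = 24.
P[3]: S = E(K, AB) = ED; DE ⊕ ED = 33.
P[4]: S = E(K, ED) = 2F; FF ⊕ 2F = D0.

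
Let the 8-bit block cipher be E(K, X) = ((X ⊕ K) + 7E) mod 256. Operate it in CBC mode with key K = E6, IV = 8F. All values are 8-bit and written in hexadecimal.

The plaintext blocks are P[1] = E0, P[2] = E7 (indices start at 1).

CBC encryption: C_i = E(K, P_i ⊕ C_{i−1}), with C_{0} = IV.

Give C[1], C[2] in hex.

C[1]: P[1] ⊕ 8F = 6F; E(K, 6F) = 07.
C[2]: P[2] ⊕ 07 = E0; E(K, E0) = 84.

C[1] = 07, C[2] = 84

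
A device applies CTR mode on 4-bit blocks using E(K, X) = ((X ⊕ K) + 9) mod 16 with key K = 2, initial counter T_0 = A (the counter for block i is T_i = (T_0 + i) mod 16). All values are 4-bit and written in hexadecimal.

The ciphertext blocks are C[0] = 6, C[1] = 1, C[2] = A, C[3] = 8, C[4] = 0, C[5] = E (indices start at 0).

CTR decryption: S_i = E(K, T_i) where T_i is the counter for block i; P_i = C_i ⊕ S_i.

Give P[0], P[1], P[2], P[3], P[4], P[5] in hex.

P[0] = 7, P[1] = 3, P[2] = D, P[3] = 0, P[4] = 5, P[5] = 8

P[0]: T = A, S = E(K, T) = 1; 6 ⊕ 1 = 7.
P[1]: T = B, S = E(K, T) = 2; 1 ⊕ 2 = 3.
P[2]: T = C, S = E(K, T) = 7; A ⊕ 7 = D.
P[3]: T = D, S = E(K, T) = 8; 8 ⊕ 8 = 0.
P[4]: T = E, S = E(K, T) = 5; 0 ⊕ 5 = 5.
P[5]: T = F, S = E(K, T) = 6; E ⊕ 6 = 8.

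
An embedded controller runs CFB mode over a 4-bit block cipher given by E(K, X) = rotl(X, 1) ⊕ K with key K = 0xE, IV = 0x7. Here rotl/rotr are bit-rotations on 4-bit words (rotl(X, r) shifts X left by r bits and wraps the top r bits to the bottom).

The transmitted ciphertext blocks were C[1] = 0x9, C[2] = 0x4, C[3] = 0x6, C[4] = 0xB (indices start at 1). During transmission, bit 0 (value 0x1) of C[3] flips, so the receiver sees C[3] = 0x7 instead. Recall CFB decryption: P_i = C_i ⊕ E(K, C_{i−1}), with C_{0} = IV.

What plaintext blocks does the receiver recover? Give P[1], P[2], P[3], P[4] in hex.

Only C[3] changed, to 0x7. In CFB, a change in C_i flips the same bit in P_i and garbles P_{i+1}. Decrypting the received ciphertext:
P[1]: E(K, 0x7) = 0x0; 0x9 ⊕ 0x0 = 0x9.
P[2]: E(K, 0x9) = 0xD; 0x4 ⊕ 0xD = 0x9.
P[3]: E(K, 0x4) = 0x6; 0x7 ⊕ 0x6 = 0x1.
P[4]: E(K, 0x7) = 0x0; 0xB ⊕ 0x0 = 0xB.
Blocks that differ from the original plaintext: P[3], P[4].

P[1] = 0x9, P[2] = 0x9, P[3] = 0x1, P[4] = 0xB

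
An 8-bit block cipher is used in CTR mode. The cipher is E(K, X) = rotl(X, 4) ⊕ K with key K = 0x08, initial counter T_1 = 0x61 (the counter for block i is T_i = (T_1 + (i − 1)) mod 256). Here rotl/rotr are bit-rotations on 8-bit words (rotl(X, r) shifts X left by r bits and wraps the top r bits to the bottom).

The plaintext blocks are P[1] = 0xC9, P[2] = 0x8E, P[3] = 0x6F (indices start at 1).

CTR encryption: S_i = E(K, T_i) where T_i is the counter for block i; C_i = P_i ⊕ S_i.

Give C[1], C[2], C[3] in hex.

C[1] = 0xD7, C[2] = 0xA0, C[3] = 0x51

C[1]: T = 0x61, S = E(K, T) = 0x1E; 0xC9 ⊕ 0x1E = 0xD7.
C[2]: T = 0x62, S = E(K, T) = 0x2E; 0x8E ⊕ 0x2E = 0xA0.
C[3]: T = 0x63, S = E(K, T) = 0x3E; 0x6F ⊕ 0x3E = 0x51.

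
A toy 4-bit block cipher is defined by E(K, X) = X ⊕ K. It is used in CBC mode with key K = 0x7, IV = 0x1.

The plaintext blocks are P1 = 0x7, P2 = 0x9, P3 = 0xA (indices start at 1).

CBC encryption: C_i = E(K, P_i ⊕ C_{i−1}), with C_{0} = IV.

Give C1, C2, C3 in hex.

C1: P1 ⊕ 0x1 = 0x6; E(K, 0x6) = 0x1.
C2: P2 ⊕ 0x1 = 0x8; E(K, 0x8) = 0xF.
C3: P3 ⊕ 0xF = 0x5; E(K, 0x5) = 0x2.

C1 = 0x1, C2 = 0xF, C3 = 0x2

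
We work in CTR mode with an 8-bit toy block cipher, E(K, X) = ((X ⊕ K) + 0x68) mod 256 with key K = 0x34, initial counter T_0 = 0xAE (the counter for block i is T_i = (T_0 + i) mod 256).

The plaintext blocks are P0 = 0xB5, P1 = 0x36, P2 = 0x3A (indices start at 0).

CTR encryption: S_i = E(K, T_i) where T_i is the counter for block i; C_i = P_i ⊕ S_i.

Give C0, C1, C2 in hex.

C0: T = 0xAE, S = E(K, T) = 0x02; 0xB5 ⊕ 0x02 = 0xB7.
C1: T = 0xAF, S = E(K, T) = 0x03; 0x36 ⊕ 0x03 = 0x35.
C2: T = 0xB0, S = E(K, T) = 0xEC; 0x3A ⊕ 0xEC = 0xD6.

C0 = 0xB7, C1 = 0x35, C2 = 0xD6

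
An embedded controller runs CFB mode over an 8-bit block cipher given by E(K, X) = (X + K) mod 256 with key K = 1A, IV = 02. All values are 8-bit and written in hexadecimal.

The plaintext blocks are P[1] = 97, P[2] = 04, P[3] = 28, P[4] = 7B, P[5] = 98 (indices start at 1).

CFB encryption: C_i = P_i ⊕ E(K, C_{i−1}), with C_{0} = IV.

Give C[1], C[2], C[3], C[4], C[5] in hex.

C[1] = 8B, C[2] = A1, C[3] = 93, C[4] = D6, C[5] = 68

C[1]: E(K, 02) = 1C; 97 ⊕ 1C = 8B.
C[2]: E(K, 8B) = A5; 04 ⊕ A5 = A1.
C[3]: E(K, A1) = BB; 28 ⊕ BB = 93.
C[4]: E(K, 93) = AD; 7B ⊕ AD = D6.
C[5]: E(K, D6) = F0; 98 ⊕ F0 = 68.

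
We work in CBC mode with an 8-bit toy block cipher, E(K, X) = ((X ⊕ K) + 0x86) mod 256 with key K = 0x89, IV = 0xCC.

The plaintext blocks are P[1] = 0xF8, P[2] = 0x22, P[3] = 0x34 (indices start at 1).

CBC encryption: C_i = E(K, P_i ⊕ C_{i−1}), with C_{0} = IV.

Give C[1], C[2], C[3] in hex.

C[1] = 0x43, C[2] = 0x6E, C[3] = 0x59

C[1]: P[1] ⊕ 0xCC = 0x34; E(K, 0x34) = 0x43.
C[2]: P[2] ⊕ 0x43 = 0x61; E(K, 0x61) = 0x6E.
C[3]: P[3] ⊕ 0x6E = 0x5A; E(K, 0x5A) = 0x59.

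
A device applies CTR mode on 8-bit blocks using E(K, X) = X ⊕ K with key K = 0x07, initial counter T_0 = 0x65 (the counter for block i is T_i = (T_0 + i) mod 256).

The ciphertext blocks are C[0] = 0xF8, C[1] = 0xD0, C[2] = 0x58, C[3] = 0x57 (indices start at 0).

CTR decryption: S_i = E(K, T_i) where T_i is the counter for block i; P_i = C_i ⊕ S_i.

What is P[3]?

P[3]: T = 0x68, S = E(K, T) = 0x6F; 0x57 ⊕ 0x6F = 0x38.

P[3] = 0x38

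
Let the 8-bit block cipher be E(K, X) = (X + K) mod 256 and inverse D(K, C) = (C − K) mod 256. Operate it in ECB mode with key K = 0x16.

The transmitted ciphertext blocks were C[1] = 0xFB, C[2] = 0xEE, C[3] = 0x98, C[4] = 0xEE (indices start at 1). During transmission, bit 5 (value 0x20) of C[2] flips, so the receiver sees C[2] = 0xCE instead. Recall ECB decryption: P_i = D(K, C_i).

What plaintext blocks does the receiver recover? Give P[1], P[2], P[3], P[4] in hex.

Only C[2] changed, to 0xCE. In ECB, a change in C_i affects only P_i. Decrypting the received ciphertext:
P[1]: D(K, 0xFB) = 0xE5.
P[2]: D(K, 0xCE) = 0xB8.
P[3]: D(K, 0x98) = 0x82.
P[4]: D(K, 0xEE) = 0xD8.
Blocks that differ from the original plaintext: P[2].

P[1] = 0xE5, P[2] = 0xB8, P[3] = 0x82, P[4] = 0xD8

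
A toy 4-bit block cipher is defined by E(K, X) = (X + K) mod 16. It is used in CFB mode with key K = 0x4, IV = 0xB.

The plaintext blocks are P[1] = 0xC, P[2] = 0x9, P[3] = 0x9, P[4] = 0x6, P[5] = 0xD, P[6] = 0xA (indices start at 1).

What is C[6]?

CFB encryption: C_i = P_i ⊕ E(K, C_{i−1}), with C_{0} = IV.
C[1]: E(K, 0xB) = 0xF; 0xC ⊕ 0xF = 0x3.
C[2]: E(K, 0x3) = 0x7; 0x9 ⊕ 0x7 = 0xE.
C[3]: E(K, 0xE) = 0x2; 0x9 ⊕ 0x2 = 0xB.
C[4]: E(K, 0xB) = 0xF; 0x6 ⊕ 0xF = 0x9.
C[5]: E(K, 0x9) = 0xD; 0xD ⊕ 0xD = 0x0.
C[6]: E(K, 0x0) = 0x4; 0xA ⊕ 0x4 = 0xE.

C[6] = 0xE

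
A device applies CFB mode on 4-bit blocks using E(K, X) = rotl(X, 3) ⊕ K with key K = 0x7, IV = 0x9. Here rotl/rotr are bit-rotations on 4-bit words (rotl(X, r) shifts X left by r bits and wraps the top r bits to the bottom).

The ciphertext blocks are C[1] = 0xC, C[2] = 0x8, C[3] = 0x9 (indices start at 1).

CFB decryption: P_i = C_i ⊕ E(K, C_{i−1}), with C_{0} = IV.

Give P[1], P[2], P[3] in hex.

P[1] = 0x7, P[2] = 0x9, P[3] = 0xA

P[1]: E(K, 0x9) = 0xB; 0xC ⊕ 0xB = 0x7.
P[2]: E(K, 0xC) = 0x1; 0x8 ⊕ 0x1 = 0x9.
P[3]: E(K, 0x8) = 0x3; 0x9 ⊕ 0x3 = 0xA.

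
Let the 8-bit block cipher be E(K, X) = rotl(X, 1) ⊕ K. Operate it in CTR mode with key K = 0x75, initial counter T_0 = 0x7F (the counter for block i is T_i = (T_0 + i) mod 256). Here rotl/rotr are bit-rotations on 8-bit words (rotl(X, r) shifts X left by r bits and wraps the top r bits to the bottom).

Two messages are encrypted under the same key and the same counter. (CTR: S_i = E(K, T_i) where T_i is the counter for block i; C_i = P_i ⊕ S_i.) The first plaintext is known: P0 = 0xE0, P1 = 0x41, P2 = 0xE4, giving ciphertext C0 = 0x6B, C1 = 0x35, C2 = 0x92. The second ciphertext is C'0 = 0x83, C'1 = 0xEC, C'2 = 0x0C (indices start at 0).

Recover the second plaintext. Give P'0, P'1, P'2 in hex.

In CTR with a reused counter, both messages share the same keystream S_i, so C_i ⊕ C'_i = P_i ⊕ P'_i and thus P'_i = P_i ⊕ C_i ⊕ C'_i.
P'0: 0xE0 ⊕ 0x6B ⊕ 0x83 = 0x08.
P'1: 0x41 ⊕ 0x35 ⊕ 0xEC = 0x98.
P'2: 0xE4 ⊕ 0x92 ⊕ 0x0C = 0x7A.

P'0 = 0x08, P'1 = 0x98, P'2 = 0x7A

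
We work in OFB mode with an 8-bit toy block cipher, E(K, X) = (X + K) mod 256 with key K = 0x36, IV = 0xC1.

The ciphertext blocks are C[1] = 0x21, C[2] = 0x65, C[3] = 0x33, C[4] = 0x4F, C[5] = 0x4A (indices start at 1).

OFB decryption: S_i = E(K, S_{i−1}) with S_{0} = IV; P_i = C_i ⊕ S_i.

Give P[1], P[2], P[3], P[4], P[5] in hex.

P[1]: S = E(K, 0xC1) = 0xF7; 0x21 ⊕ 0xF7 = 0xD6.
P[2]: S = E(K, 0xF7) = 0x2D; 0x65 ⊕ 0x2D = 0x48.
P[3]: S = E(K, 0x2D) = 0x63; 0x33 ⊕ 0x63 = 0x50.
P[4]: S = E(K, 0x63) = 0x99; 0x4F ⊕ 0x99 = 0xD6.
P[5]: S = E(K, 0x99) = 0xCF; 0x4A ⊕ 0xCF = 0x85.

P[1] = 0xD6, P[2] = 0x48, P[3] = 0x50, P[4] = 0xD6, P[5] = 0x85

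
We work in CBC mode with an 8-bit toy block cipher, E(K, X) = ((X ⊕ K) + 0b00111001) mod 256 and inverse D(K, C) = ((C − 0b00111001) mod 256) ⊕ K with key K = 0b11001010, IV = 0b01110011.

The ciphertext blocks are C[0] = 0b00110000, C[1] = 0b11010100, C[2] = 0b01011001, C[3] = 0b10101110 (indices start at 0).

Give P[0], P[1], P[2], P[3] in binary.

CBC decryption: P_i = D(K, C_i) ⊕ C_{i−1}, with C_{−1} = IV.
P[0]: D(K, 0b00110000) = 0b00111101; 0b00111101 ⊕ 0b01110011 = 0b01001110.
P[1]: D(K, 0b11010100) = 0b01010001; 0b01010001 ⊕ 0b00110000 = 0b01100001.
P[2]: D(K, 0b01011001) = 0b11101010; 0b11101010 ⊕ 0b11010100 = 0b00111110.
P[3]: D(K, 0b10101110) = 0b10111111; 0b10111111 ⊕ 0b01011001 = 0b11100110.

P[0] = 0b01001110, P[1] = 0b01100001, P[2] = 0b00111110, P[3] = 0b11100110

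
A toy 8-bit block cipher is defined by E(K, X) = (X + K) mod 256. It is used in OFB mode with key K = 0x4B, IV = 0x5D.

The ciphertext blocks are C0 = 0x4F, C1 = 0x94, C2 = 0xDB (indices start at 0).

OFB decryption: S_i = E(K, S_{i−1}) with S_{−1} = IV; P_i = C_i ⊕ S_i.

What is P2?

P2 = 0xE5

P0: S = E(K, 0x5D) = 0xA8; 0x4F ⊕ 0xA8 = 0xE7.
P1: S = E(K, 0xA8) = 0xF3; 0x94 ⊕ 0xF3 = 0x67.
P2: S = E(K, 0xF3) = 0x3E; 0xDB ⊕ 0x3E = 0xE5.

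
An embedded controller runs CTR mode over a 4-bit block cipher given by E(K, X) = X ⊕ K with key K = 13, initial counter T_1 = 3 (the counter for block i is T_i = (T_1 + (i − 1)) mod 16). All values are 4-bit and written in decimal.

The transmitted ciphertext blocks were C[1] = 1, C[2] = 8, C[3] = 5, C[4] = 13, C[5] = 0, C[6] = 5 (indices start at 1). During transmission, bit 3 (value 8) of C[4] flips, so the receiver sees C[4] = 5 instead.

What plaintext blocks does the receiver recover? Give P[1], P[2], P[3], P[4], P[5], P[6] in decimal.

CTR decryption: S_i = E(K, T_i) where T_i is the counter for block i; P_i = C_i ⊕ S_i.
Only C[4] changed, to 5. In CTR, a change in C_i flips the same bit in P_i only; the keystream is unaffected. Decrypting the received ciphertext:
P[1]: T = 3, S = E(K, T) = 14; 1 ⊕ 14 = 15.
P[2]: T = 4, S = E(K, T) = 9; 8 ⊕ 9 = 1.
P[3]: T = 5, S = E(K, T) = 8; 5 ⊕ 8 = 13.
P[4]: T = 6, S = E(K, T) = 11; 5 ⊕ 11 = 14.
P[5]: T = 7, S = E(K, T) = 10; 0 ⊕ 10 = 10.
P[6]: T = 8, S = E(K, T) = 5; 5 ⊕ 5 = 0.
Blocks that differ from the original plaintext: P[4].

P[1] = 15, P[2] = 1, P[3] = 13, P[4] = 14, P[5] = 10, P[6] = 0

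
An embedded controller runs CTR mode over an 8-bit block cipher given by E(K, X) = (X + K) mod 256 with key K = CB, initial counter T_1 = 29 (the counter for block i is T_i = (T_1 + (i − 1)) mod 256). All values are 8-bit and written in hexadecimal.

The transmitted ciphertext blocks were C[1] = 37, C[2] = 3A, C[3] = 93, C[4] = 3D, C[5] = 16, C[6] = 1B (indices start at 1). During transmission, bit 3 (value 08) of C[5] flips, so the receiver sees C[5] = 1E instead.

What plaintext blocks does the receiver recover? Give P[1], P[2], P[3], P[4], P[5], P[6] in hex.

P[1] = C3, P[2] = CF, P[3] = 65, P[4] = CA, P[5] = E6, P[6] = E2

CTR decryption: S_i = E(K, T_i) where T_i is the counter for block i; P_i = C_i ⊕ S_i.
Only C[5] changed, to 1E. In CTR, a change in C_i flips the same bit in P_i only; the keystream is unaffected. Decrypting the received ciphertext:
P[1]: T = 29, S = E(K, T) = F4; 37 ⊕ F4 = C3.
P[2]: T = 2A, S = E(K, T) = F5; 3A ⊕ F5 = CF.
P[3]: T = 2B, S = E(K, T) = F6; 93 ⊕ F6 = 65.
P[4]: T = 2C, S = E(K, T) = F7; 3D ⊕ F7 = CA.
P[5]: T = 2D, S = E(K, T) = F8; 1E ⊕ F8 = E6.
P[6]: T = 2E, S = E(K, T) = F9; 1B ⊕ F9 = E2.
Blocks that differ from the original plaintext: P[5].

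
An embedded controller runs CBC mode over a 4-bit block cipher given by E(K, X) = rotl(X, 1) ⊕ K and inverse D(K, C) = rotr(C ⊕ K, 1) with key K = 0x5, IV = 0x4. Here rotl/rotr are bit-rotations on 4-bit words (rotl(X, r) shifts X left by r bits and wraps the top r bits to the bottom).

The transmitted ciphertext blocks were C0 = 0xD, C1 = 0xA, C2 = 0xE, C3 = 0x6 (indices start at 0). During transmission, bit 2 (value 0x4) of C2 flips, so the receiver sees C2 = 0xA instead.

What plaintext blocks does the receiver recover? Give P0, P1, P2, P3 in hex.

P0 = 0x0, P1 = 0x2, P2 = 0x5, P3 = 0x3

CBC decryption: P_i = D(K, C_i) ⊕ C_{i−1}, with C_{−1} = IV.
Only C2 changed, to 0xA. In CBC, a change in C_i garbles P_i and flips the same bit in P_{i+1}. Decrypting the received ciphertext:
P0: D(K, 0xD) = 0x4; 0x4 ⊕ 0x4 = 0x0.
P1: D(K, 0xA) = 0xF; 0xF ⊕ 0xD = 0x2.
P2: D(K, 0xA) = 0xF; 0xF ⊕ 0xA = 0x5.
P3: D(K, 0x6) = 0x9; 0x9 ⊕ 0xA = 0x3.
Blocks that differ from the original plaintext: P2, P3.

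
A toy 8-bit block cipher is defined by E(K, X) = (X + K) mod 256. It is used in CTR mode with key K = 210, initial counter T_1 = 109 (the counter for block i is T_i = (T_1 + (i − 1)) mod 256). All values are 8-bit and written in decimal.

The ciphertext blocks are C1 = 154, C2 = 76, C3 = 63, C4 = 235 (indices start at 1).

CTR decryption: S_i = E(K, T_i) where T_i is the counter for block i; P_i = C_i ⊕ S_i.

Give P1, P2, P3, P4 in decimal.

P1: T = 109, S = E(K, T) = 63; 154 ⊕ 63 = 165.
P2: T = 110, S = E(K, T) = 64; 76 ⊕ 64 = 12.
P3: T = 111, S = E(K, T) = 65; 63 ⊕ 65 = 126.
P4: T = 112, S = E(K, T) = 66; 235 ⊕ 66 = 169.

P1 = 165, P2 = 12, P3 = 126, P4 = 169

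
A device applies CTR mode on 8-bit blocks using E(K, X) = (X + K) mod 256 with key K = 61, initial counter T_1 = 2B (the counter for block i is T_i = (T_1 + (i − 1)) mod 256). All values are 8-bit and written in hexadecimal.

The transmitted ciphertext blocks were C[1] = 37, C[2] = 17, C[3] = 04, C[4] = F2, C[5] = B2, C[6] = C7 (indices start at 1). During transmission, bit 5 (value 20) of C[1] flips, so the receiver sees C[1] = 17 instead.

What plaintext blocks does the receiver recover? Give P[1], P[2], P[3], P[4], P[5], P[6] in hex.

P[1] = 9B, P[2] = 9A, P[3] = 8A, P[4] = 7D, P[5] = 22, P[6] = 56

CTR decryption: S_i = E(K, T_i) where T_i is the counter for block i; P_i = C_i ⊕ S_i.
Only C[1] changed, to 17. In CTR, a change in C_i flips the same bit in P_i only; the keystream is unaffected. Decrypting the received ciphertext:
P[1]: T = 2B, S = E(K, T) = 8C; 17 ⊕ 8C = 9B.
P[2]: T = 2C, S = E(K, T) = 8D; 17 ⊕ 8D = 9A.
P[3]: T = 2D, S = E(K, T) = 8E; 04 ⊕ 8E = 8A.
P[4]: T = 2E, S = E(K, T) = 8F; F2 ⊕ 8F = 7D.
P[5]: T = 2F, S = E(K, T) = 90; B2 ⊕ 90 = 22.
P[6]: T = 30, S = E(K, T) = 91; C7 ⊕ 91 = 56.
Blocks that differ from the original plaintext: P[1].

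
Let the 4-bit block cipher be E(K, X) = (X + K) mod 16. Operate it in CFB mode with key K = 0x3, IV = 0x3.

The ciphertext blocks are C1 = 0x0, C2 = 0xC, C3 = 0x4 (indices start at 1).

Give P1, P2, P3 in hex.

P1 = 0x6, P2 = 0xF, P3 = 0xB

CFB decryption: P_i = C_i ⊕ E(K, C_{i−1}), with C_{0} = IV.
P1: E(K, 0x3) = 0x6; 0x0 ⊕ 0x6 = 0x6.
P2: E(K, 0x0) = 0x3; 0xC ⊕ 0x3 = 0xF.
P3: E(K, 0xC) = 0xF; 0x4 ⊕ 0xF = 0xB.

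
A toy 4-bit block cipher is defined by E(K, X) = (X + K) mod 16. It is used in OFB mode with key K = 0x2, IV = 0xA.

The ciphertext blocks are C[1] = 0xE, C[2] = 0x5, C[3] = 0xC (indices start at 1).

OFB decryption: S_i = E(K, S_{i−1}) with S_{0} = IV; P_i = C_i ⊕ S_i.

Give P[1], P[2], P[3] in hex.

P[1] = 0x2, P[2] = 0xB, P[3] = 0xC

P[1]: S = E(K, 0xA) = 0xC; 0xE ⊕ 0xC = 0x2.
P[2]: S = E(K, 0xC) = 0xE; 0x5 ⊕ 0xE = 0xB.
P[3]: S = E(K, 0xE) = 0x0; 0xC ⊕ 0x0 = 0xC.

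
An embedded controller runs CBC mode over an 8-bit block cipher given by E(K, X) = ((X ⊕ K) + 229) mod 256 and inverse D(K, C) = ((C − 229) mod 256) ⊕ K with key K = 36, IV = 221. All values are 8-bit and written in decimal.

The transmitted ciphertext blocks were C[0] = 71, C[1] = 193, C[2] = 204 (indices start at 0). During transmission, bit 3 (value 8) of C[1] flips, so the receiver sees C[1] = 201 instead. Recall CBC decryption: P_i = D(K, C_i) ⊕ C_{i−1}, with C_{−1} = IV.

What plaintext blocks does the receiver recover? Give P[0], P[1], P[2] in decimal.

Only C[1] changed, to 201. In CBC, a change in C_i garbles P_i and flips the same bit in P_{i+1}. Decrypting the received ciphertext:
P[0]: D(K, 71) = 70; 70 ⊕ 221 = 155.
P[1]: D(K, 201) = 192; 192 ⊕ 71 = 135.
P[2]: D(K, 204) = 195; 195 ⊕ 201 = 10.
Blocks that differ from the original plaintext: P[1], P[2].

P[0] = 155, P[1] = 135, P[2] = 10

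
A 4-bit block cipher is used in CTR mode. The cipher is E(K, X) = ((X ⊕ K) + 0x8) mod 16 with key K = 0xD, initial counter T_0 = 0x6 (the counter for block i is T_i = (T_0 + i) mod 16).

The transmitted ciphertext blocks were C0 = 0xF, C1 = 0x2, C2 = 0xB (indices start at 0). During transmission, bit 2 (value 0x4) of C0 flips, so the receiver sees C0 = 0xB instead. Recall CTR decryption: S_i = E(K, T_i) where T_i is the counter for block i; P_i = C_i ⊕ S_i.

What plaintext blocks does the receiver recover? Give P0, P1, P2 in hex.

Only C0 changed, to 0xB. In CTR, a change in C_i flips the same bit in P_i only; the keystream is unaffected. Decrypting the received ciphertext:
P0: T = 0x6, S = E(K, T) = 0x3; 0xB ⊕ 0x3 = 0x8.
P1: T = 0x7, S = E(K, T) = 0x2; 0x2 ⊕ 0x2 = 0x0.
P2: T = 0x8, S = E(K, T) = 0xD; 0xB ⊕ 0xD = 0x6.
Blocks that differ from the original plaintext: P0.

P0 = 0x8, P1 = 0x0, P2 = 0x6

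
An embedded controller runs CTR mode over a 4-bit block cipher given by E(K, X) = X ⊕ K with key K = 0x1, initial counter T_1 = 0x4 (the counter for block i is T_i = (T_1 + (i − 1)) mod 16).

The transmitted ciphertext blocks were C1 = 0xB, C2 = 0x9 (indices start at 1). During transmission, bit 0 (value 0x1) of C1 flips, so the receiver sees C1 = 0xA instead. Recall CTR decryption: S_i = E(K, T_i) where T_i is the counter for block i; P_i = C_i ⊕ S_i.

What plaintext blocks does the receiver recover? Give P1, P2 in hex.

Only C1 changed, to 0xA. In CTR, a change in C_i flips the same bit in P_i only; the keystream is unaffected. Decrypting the received ciphertext:
P1: T = 0x4, S = E(K, T) = 0x5; 0xA ⊕ 0x5 = 0xF.
P2: T = 0x5, S = E(K, T) = 0x4; 0x9 ⊕ 0x4 = 0xD.
Blocks that differ from the original plaintext: P1.

P1 = 0xF, P2 = 0xD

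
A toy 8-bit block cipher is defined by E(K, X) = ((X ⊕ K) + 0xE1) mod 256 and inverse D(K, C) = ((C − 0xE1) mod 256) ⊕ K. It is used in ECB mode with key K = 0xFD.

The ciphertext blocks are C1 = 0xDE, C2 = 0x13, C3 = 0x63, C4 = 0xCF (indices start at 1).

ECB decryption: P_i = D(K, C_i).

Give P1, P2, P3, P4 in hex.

P1: D(K, 0xDE) = 0x00.
P2: D(K, 0x13) = 0xCF.
P3: D(K, 0x63) = 0x7F.
P4: D(K, 0xCF) = 0x13.

P1 = 0x00, P2 = 0xCF, P3 = 0x7F, P4 = 0x13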